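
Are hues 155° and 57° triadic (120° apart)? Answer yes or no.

no

Angular distance: |155 − 57| = 98 = 98°.
Triadic (120° apart) requires 120°.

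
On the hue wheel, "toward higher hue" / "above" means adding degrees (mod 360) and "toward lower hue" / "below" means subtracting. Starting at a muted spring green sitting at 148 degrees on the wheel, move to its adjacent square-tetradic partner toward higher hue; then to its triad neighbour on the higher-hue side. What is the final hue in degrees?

square ↑ +90°: 148 + 90 = 238°
triadic ↑ +120°: 238 + 120 = 358°

358°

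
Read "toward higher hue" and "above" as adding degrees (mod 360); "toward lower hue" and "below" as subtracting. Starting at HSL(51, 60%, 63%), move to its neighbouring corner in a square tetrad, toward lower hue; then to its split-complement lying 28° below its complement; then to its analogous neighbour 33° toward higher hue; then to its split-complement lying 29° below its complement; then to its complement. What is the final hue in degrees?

−90° (square ↓): 51 − 90 = -39 → -39 + 360 = 321°
+152° (split-comp 28° ↓): 321 + 152 = 473 → 473 − 360 = 113°
+33° (analog 33° ↑): 113 + 33 = 146°
+151° (split-comp 29° ↓): 146 + 151 = 297°
+180° (complement): 297 + 180 = 477 → 477 − 360 = 117°

117°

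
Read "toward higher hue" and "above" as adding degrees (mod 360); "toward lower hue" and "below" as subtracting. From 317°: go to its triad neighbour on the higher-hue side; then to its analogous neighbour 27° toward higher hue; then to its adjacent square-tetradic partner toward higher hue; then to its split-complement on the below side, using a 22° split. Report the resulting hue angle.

triadic ↑ +120°: 317 + 120 = 437 → 437 − 360 = 77°
analog 27° ↑ +27°: 77 + 27 = 104°
square ↑ +90°: 104 + 90 = 194°
split-comp 22° ↓ +158°: 194 + 158 = 352°

352°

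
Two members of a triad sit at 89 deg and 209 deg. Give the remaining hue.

329°

A triad spaces three hues 120° apart.
The full set is {89°, 209°, 329°}.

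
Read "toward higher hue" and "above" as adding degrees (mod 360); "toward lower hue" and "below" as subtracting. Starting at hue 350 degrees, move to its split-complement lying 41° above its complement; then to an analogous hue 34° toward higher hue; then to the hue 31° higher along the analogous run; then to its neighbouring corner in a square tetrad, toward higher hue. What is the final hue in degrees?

6°

+221° (split-comp 41° ↑): 350 + 221 = 571 → 571 − 360 = 211°
+34° (analog 34° ↑): 211 + 34 = 245°
+31° (analog 31° ↑): 245 + 31 = 276°
+90° (square ↑): 276 + 90 = 366 → 366 − 360 = 6°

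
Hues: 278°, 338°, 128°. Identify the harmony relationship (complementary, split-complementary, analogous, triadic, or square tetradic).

Sort the hues: 128°, 278°, 338°.
Successive gaps around the wheel: 150°, 60°, 150°.
Two 150° gaps and one 60° gap — a base hue opposite a pair of accents 30° either side of its complement — is the split-complementary pattern.

split-complementary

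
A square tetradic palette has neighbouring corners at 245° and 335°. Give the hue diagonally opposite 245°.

A square tetradic scheme places four hues 90° apart; opposite corners are 180° apart.
245 + 180 = 425 → 425 − 360 = 65°

65°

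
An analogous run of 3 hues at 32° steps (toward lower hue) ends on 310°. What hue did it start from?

14°

2 steps of 32° (toward lower hue) give a net shift of −64°.
Start = end − shift: 310 + 64 = 374 → 374 − 360 = 14°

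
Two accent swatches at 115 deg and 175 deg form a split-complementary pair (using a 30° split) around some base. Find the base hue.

325°

The accents sit 30° either side of the complement, so the complement is their short-arc midpoint on the wheel.
Short-arc midpoint of 115° and 175°: 145°.
Base is 180° from the complement: 145 − 180 = -35 → -35 + 360 = 325°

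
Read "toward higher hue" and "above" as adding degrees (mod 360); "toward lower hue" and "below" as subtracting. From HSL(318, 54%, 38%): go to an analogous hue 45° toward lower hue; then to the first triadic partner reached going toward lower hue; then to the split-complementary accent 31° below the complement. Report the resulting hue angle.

−45° (analog 45° ↓): 318 − 45 = 273°
−120° (triadic ↓): 273 − 120 = 153°
+149° (split-comp 31° ↓): 153 + 149 = 302°

302°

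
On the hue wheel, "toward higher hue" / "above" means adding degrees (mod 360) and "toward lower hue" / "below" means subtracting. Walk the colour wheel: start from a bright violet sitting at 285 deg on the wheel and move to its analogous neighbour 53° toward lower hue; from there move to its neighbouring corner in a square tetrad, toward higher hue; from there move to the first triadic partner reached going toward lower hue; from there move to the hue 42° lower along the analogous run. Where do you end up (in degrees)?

285 − 53 = 232°   (analog 53° ↓)
232 + 90 = 322°   (square ↑)
322 − 120 = 202°   (triadic ↓)
202 − 42 = 160°   (analog 42° ↓)

160°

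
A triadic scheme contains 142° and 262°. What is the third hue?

A triad spaces three hues 120° apart.
The full set is {22°, 142°, 262°}.

22°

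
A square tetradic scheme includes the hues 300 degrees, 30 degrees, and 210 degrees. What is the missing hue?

120°

A square tetradic scheme places four hues every 90°.
The full set through 30° is {30°, 120°, 210°, 300°}.
Given {30°, 210°, 300°}, the missing hue is 120°.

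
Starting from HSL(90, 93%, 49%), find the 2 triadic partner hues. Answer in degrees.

210° and 330°

A triad places three hues 120° apart.
90 + 120 = 210°
90 + 240 = 330°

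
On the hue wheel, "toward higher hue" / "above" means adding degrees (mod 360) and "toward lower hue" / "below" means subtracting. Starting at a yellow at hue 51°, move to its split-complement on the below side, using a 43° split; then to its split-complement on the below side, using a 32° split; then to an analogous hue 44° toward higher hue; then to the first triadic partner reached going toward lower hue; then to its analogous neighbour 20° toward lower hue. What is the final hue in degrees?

split-comp 43° ↓ +137°: 51 + 137 = 188°
split-comp 32° ↓ +148°: 188 + 148 = 336°
analog 44° ↑ +44°: 336 + 44 = 380 → 380 − 360 = 20°
triadic ↓ −120°: 20 − 120 = -100 → -100 + 360 = 260°
analog 20° ↓ −20°: 260 − 20 = 240°

240°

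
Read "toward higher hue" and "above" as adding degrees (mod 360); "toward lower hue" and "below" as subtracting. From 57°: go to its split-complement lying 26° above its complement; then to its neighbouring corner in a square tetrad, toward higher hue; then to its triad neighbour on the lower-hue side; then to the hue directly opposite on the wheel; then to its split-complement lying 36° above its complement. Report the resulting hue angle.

269°

+206° (split-comp 26° ↑): 57 + 206 = 263°
+90° (square ↑): 263 + 90 = 353°
−120° (triadic ↓): 353 − 120 = 233°
+180° (complement): 233 + 180 = 413 → 413 − 360 = 53°
+216° (split-comp 36° ↑): 53 + 216 = 269°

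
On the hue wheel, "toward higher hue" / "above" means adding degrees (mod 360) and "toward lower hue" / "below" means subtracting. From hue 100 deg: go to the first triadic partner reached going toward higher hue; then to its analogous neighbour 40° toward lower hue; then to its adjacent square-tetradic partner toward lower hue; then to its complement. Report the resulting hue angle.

270°

triadic ↑ +120°: 100 + 120 = 220°
analog 40° ↓ −40°: 220 − 40 = 180°
square ↓ −90°: 180 − 90 = 90°
complement +180°: 90 + 180 = 270°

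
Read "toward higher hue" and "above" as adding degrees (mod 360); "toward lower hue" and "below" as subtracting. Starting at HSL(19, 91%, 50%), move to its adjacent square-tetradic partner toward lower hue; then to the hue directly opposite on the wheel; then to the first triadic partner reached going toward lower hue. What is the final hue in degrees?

349°

19 − 90 = -71 → -71 + 360 = 289°   (square ↓)
289 + 180 = 469 → 469 − 360 = 109°   (complement)
109 − 120 = -11 → -11 + 360 = 349°   (triadic ↓)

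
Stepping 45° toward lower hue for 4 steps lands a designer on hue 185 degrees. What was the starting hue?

5°

4 steps of 45° (toward lower hue) give a net shift of −180°.
Start = end − shift: 185 + 180 = 365 → 365 − 360 = 5°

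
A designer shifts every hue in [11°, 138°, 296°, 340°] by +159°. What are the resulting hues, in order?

11 + 159 = 170°
138 + 159 = 297°
296 + 159 = 455 → 455 − 360 = 95°
340 + 159 = 499 → 499 − 360 = 139°

170°, 297°, 95°, 139°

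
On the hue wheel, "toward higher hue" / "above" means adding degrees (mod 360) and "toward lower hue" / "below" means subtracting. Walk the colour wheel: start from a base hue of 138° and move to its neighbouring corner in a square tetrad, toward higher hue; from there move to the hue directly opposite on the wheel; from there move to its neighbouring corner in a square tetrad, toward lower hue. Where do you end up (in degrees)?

square ↑ +90°: 138 + 90 = 228°
complement +180°: 228 + 180 = 408 → 408 − 360 = 48°
square ↓ −90°: 48 − 90 = -42 → -42 + 360 = 318°

318°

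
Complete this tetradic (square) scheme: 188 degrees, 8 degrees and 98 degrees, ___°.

A square tetradic scheme places four hues every 90°.
The full set through 8° is {8°, 98°, 188°, 278°}.
Given {8°, 98°, 188°}, the missing hue is 278°.

278°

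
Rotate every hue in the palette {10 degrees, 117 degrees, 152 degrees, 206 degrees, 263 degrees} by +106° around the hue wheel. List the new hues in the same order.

10 + 106 = 116°
117 + 106 = 223°
152 + 106 = 258°
206 + 106 = 312°
263 + 106 = 369 → 369 − 360 = 9°

116°, 223°, 258°, 312°, 9°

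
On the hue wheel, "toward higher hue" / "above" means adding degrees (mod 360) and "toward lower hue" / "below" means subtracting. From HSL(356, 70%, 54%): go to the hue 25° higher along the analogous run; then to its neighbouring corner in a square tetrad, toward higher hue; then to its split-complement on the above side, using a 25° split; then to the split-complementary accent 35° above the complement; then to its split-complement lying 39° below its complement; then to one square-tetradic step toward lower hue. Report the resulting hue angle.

222°

356 + 25 = 381 → 381 − 360 = 21°   (analog 25° ↑)
21 + 90 = 111°   (square ↑)
111 + 205 = 316°   (split-comp 25° ↑)
316 + 215 = 531 → 531 − 360 = 171°   (split-comp 35° ↑)
171 + 141 = 312°   (split-comp 39° ↓)
312 − 90 = 222°   (square ↓)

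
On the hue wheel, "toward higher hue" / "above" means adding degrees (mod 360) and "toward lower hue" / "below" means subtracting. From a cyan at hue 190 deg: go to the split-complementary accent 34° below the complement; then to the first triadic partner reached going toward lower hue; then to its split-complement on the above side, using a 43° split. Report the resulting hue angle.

split-comp 34° ↓ +146°: 190 + 146 = 336°
triadic ↓ −120°: 336 − 120 = 216°
split-comp 43° ↑ +223°: 216 + 223 = 439 → 439 − 360 = 79°

79°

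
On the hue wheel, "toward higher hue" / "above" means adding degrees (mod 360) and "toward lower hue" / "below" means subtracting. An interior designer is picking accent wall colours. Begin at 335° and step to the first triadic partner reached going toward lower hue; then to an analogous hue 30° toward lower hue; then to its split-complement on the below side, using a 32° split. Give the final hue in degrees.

333°

triadic ↓ −120°: 335 − 120 = 215°
analog 30° ↓ −30°: 215 − 30 = 185°
split-comp 32° ↓ +148°: 185 + 148 = 333°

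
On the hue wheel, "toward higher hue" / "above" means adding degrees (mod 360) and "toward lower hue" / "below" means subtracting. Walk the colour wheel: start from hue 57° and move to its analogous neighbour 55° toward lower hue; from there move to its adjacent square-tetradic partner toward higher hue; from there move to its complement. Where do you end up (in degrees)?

−55° (analog 55° ↓): 57 − 55 = 2°
+90° (square ↑): 2 + 90 = 92°
+180° (complement): 92 + 180 = 272°

272°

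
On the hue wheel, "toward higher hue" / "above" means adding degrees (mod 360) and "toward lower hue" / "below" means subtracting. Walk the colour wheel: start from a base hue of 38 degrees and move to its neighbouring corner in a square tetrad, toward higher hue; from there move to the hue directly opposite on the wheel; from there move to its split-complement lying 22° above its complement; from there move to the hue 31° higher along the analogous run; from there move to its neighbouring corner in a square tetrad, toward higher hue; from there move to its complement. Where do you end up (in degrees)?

38 + 90 = 128°   (square ↑)
128 + 180 = 308°   (complement)
308 + 202 = 510 → 510 − 360 = 150°   (split-comp 22° ↑)
150 + 31 = 181°   (analog 31° ↑)
181 + 90 = 271°   (square ↑)
271 + 180 = 451 → 451 − 360 = 91°   (complement)

91°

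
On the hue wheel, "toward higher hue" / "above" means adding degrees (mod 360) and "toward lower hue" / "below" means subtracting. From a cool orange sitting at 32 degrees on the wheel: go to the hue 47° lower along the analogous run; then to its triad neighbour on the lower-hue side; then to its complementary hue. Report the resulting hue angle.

45°

32 − 47 = -15 → -15 + 360 = 345°   (analog 47° ↓)
345 − 120 = 225°   (triadic ↓)
225 + 180 = 405 → 405 − 360 = 45°   (complement)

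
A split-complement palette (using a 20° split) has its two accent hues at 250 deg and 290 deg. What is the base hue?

The accents sit 20° either side of the complement, so the complement is their short-arc midpoint on the wheel.
Short-arc midpoint of 250° and 290°: 270°.
Base is 180° from the complement: 270 − 180 = 90°

90°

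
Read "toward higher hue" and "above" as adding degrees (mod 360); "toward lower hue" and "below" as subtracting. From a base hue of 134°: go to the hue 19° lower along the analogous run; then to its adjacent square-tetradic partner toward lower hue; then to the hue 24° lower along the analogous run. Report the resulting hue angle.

1°

analog 19° ↓ −19°: 134 − 19 = 115°
square ↓ −90°: 115 − 90 = 25°
analog 24° ↓ −24°: 25 − 24 = 1°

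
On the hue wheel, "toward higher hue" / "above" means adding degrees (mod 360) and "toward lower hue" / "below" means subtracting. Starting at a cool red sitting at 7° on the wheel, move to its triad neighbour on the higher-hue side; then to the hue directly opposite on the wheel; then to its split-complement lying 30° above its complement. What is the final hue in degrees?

157°

+120° (triadic ↑): 7 + 120 = 127°
+180° (complement): 127 + 180 = 307°
+210° (split-comp 30° ↑): 307 + 210 = 517 → 517 − 360 = 157°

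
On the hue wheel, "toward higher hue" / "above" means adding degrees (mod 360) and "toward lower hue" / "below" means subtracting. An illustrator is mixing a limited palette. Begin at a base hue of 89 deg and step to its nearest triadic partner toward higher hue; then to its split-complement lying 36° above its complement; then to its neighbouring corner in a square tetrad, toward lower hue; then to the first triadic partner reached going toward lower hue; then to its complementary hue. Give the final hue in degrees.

35°

triadic ↑ +120°: 89 + 120 = 209°
split-comp 36° ↑ +216°: 209 + 216 = 425 → 425 − 360 = 65°
square ↓ −90°: 65 − 90 = -25 → -25 + 360 = 335°
triadic ↓ −120°: 335 − 120 = 215°
complement +180°: 215 + 180 = 395 → 395 − 360 = 35°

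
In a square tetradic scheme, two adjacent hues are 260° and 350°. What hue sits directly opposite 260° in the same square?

80°

A square tetradic scheme places four hues 90° apart; opposite corners are 180° apart.
260 + 180 = 440 → 440 − 360 = 80°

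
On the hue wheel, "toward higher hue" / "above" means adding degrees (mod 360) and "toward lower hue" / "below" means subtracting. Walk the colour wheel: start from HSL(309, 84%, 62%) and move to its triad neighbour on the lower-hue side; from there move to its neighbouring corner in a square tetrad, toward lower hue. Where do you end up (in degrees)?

99°

−120° (triadic ↓): 309 − 120 = 189°
−90° (square ↓): 189 − 90 = 99°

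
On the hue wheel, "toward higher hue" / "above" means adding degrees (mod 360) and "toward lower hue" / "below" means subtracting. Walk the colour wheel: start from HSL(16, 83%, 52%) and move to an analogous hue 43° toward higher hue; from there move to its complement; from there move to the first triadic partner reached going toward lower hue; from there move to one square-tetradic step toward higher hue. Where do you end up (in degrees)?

+43° (analog 43° ↑): 16 + 43 = 59°
+180° (complement): 59 + 180 = 239°
−120° (triadic ↓): 239 − 120 = 119°
+90° (square ↑): 119 + 90 = 209°

209°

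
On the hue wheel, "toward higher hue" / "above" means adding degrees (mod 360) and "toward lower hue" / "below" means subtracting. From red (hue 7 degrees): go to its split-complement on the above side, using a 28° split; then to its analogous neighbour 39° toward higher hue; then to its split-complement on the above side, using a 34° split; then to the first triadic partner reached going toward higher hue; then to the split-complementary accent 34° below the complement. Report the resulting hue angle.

+208° (split-comp 28° ↑): 7 + 208 = 215°
+39° (analog 39° ↑): 215 + 39 = 254°
+214° (split-comp 34° ↑): 254 + 214 = 468 → 468 − 360 = 108°
+120° (triadic ↑): 108 + 120 = 228°
+146° (split-comp 34° ↓): 228 + 146 = 374 → 374 − 360 = 14°

14°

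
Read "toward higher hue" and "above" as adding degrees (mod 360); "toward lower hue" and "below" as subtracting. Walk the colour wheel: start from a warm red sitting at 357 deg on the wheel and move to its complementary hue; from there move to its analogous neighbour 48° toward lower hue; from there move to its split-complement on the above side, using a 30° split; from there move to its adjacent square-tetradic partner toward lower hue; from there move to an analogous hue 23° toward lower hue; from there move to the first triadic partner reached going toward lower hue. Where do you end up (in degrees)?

complement +180°: 357 + 180 = 537 → 537 − 360 = 177°
analog 48° ↓ −48°: 177 − 48 = 129°
split-comp 30° ↑ +210°: 129 + 210 = 339°
square ↓ −90°: 339 − 90 = 249°
analog 23° ↓ −23°: 249 − 23 = 226°
triadic ↓ −120°: 226 − 120 = 106°

106°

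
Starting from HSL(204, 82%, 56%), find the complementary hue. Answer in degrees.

The complement sits 180° across the wheel.
204 + 180 = 384 → 384 − 360 = 24°

24°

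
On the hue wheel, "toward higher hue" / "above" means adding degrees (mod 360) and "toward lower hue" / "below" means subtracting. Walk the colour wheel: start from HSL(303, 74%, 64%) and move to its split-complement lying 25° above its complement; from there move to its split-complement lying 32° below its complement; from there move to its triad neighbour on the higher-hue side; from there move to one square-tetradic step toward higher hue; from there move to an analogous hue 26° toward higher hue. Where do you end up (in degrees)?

split-comp 25° ↑ +205°: 303 + 205 = 508 → 508 − 360 = 148°
split-comp 32° ↓ +148°: 148 + 148 = 296°
triadic ↑ +120°: 296 + 120 = 416 → 416 − 360 = 56°
square ↑ +90°: 56 + 90 = 146°
analog 26° ↑ +26°: 146 + 26 = 172°

172°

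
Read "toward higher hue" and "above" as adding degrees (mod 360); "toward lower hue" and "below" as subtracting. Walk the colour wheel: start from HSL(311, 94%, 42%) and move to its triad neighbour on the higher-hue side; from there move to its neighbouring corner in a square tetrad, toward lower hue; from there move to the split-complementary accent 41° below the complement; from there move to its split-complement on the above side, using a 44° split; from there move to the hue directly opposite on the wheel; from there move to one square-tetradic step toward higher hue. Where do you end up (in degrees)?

triadic ↑ +120°: 311 + 120 = 431 → 431 − 360 = 71°
square ↓ −90°: 71 − 90 = -19 → -19 + 360 = 341°
split-comp 41° ↓ +139°: 341 + 139 = 480 → 480 − 360 = 120°
split-comp 44° ↑ +224°: 120 + 224 = 344°
complement +180°: 344 + 180 = 524 → 524 − 360 = 164°
square ↑ +90°: 164 + 90 = 254°

254°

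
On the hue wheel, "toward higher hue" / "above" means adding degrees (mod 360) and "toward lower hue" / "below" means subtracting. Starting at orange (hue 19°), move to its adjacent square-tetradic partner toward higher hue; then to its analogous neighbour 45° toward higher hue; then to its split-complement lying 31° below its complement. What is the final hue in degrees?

303°

square ↑ +90°: 19 + 90 = 109°
analog 45° ↑ +45°: 109 + 45 = 154°
split-comp 31° ↓ +149°: 154 + 149 = 303°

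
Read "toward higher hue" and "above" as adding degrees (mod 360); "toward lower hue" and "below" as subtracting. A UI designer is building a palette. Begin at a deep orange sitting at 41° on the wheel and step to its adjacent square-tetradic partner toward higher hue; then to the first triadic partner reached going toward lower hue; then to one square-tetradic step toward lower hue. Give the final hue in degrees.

square ↑ +90°: 41 + 90 = 131°
triadic ↓ −120°: 131 − 120 = 11°
square ↓ −90°: 11 − 90 = -79 → -79 + 360 = 281°

281°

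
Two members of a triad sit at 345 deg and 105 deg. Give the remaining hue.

A triad spaces three hues 120° apart.
The full set is {105°, 225°, 345°}.

225°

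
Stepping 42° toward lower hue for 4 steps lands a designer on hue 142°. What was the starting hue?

310°

4 steps of 42° (toward lower hue) give a net shift of −168°.
Start = end − shift: 142 + 168 = 310°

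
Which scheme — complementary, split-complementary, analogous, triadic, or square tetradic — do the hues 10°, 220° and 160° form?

split-complementary

Sort the hues: 10°, 160°, 220°.
Successive gaps around the wheel: 150°, 60°, 150°.
Two 150° gaps and one 60° gap — a base hue opposite a pair of accents 30° either side of its complement — is the split-complementary pattern.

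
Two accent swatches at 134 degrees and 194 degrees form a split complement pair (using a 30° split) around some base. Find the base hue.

344°

The accents sit 30° either side of the complement, so the complement is their short-arc midpoint on the wheel.
Short-arc midpoint of 134° and 194°: 164°.
Base is 180° from the complement: 164 − 180 = -16 → -16 + 360 = 344°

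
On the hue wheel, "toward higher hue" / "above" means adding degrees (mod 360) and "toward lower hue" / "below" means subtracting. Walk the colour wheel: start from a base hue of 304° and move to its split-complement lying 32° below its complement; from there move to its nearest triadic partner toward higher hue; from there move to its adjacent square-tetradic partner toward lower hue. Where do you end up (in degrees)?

122°

304 + 148 = 452 → 452 − 360 = 92°   (split-comp 32° ↓)
92 + 120 = 212°   (triadic ↑)
212 − 90 = 122°   (square ↓)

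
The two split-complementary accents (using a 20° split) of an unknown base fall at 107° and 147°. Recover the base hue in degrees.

The accents sit 20° either side of the complement, so the complement is their short-arc midpoint on the wheel.
Short-arc midpoint of 107° and 147°: 127°.
Base is 180° from the complement: 127 − 180 = -53 → -53 + 360 = 307°

307°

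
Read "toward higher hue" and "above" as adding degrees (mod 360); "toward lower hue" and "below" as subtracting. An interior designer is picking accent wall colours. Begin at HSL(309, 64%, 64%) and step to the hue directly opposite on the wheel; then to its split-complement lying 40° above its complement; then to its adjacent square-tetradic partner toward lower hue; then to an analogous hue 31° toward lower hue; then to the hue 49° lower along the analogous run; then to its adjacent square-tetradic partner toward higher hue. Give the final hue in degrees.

269°

309 + 180 = 489 → 489 − 360 = 129°   (complement)
129 + 220 = 349°   (split-comp 40° ↑)
349 − 90 = 259°   (square ↓)
259 − 31 = 228°   (analog 31° ↓)
228 − 49 = 179°   (analog 49° ↓)
179 + 90 = 269°   (square ↑)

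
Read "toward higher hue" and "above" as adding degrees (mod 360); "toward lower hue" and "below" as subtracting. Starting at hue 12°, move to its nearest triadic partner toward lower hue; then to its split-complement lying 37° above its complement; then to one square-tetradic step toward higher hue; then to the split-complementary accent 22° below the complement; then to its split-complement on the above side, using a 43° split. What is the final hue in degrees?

−120° (triadic ↓): 12 − 120 = -108 → -108 + 360 = 252°
+217° (split-comp 37° ↑): 252 + 217 = 469 → 469 − 360 = 109°
+90° (square ↑): 109 + 90 = 199°
+158° (split-comp 22° ↓): 199 + 158 = 357°
+223° (split-comp 43° ↑): 357 + 223 = 580 → 580 − 360 = 220°

220°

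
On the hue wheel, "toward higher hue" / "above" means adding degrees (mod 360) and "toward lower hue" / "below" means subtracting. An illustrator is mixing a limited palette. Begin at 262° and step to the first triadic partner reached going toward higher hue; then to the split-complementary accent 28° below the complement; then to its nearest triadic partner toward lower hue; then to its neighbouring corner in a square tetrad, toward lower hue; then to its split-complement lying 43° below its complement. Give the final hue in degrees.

101°

triadic ↑ +120°: 262 + 120 = 382 → 382 − 360 = 22°
split-comp 28° ↓ +152°: 22 + 152 = 174°
triadic ↓ −120°: 174 − 120 = 54°
square ↓ −90°: 54 − 90 = -36 → -36 + 360 = 324°
split-comp 43° ↓ +137°: 324 + 137 = 461 → 461 − 360 = 101°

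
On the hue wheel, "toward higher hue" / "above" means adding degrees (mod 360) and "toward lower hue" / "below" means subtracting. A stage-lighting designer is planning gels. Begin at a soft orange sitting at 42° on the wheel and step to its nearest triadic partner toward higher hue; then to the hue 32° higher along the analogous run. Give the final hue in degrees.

triadic ↑ +120°: 42 + 120 = 162°
analog 32° ↑ +32°: 162 + 32 = 194°

194°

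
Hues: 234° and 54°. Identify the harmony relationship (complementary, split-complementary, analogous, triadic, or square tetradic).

Sort the hues: 54°, 234°.
Successive gaps around the wheel: 180°, 180°.
Two hues 180° apart are complementary.

complementary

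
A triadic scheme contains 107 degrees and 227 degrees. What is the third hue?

A triad spaces three hues 120° apart.
The full set is {107°, 227°, 347°}.

347°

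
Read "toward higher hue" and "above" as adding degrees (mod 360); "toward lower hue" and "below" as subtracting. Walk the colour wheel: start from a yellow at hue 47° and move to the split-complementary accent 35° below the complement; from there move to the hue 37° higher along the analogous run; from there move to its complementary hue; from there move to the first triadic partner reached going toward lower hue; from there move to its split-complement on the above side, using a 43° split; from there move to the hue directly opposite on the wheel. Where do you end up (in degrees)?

+145° (split-comp 35° ↓): 47 + 145 = 192°
+37° (analog 37° ↑): 192 + 37 = 229°
+180° (complement): 229 + 180 = 409 → 409 − 360 = 49°
−120° (triadic ↓): 49 − 120 = -71 → -71 + 360 = 289°
+223° (split-comp 43° ↑): 289 + 223 = 512 → 512 − 360 = 152°
+180° (complement): 152 + 180 = 332°

332°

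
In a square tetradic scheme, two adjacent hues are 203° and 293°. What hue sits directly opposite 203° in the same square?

23°

A square tetradic scheme places four hues 90° apart; opposite corners are 180° apart.
203 + 180 = 383 → 383 − 360 = 23°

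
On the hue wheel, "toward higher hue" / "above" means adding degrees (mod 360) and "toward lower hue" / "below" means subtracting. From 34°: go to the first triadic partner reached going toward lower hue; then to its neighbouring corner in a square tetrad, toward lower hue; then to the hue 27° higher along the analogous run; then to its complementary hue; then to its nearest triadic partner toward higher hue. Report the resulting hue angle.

triadic ↓ −120°: 34 − 120 = -86 → -86 + 360 = 274°
square ↓ −90°: 274 − 90 = 184°
analog 27° ↑ +27°: 184 + 27 = 211°
complement +180°: 211 + 180 = 391 → 391 − 360 = 31°
triadic ↑ +120°: 31 + 120 = 151°

151°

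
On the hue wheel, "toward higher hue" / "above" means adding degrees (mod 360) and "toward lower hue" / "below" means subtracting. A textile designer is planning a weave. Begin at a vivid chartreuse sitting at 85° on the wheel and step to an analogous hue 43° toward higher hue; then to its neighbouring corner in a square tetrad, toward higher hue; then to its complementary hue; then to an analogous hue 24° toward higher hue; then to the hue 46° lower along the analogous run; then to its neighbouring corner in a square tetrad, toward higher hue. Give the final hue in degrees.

106°

analog 43° ↑ +43°: 85 + 43 = 128°
square ↑ +90°: 128 + 90 = 218°
complement +180°: 218 + 180 = 398 → 398 − 360 = 38°
analog 24° ↑ +24°: 38 + 24 = 62°
analog 46° ↓ −46°: 62 − 46 = 16°
square ↑ +90°: 16 + 90 = 106°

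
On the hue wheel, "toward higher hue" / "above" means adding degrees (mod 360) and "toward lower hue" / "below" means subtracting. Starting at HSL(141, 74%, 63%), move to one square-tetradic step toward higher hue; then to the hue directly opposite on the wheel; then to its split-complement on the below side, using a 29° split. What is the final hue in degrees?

202°

141 + 90 = 231°   (square ↑)
231 + 180 = 411 → 411 − 360 = 51°   (complement)
51 + 151 = 202°   (split-comp 29° ↓)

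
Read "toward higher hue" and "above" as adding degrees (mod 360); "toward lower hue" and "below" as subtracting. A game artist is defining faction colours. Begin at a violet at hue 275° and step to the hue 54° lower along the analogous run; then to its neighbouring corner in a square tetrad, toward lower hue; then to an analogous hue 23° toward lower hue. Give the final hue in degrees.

108°

−54° (analog 54° ↓): 275 − 54 = 221°
−90° (square ↓): 221 − 90 = 131°
−23° (analog 23° ↓): 131 − 23 = 108°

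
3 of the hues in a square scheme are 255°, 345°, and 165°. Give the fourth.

75°

A square tetradic scheme places four hues every 90°.
The full set through 165° is {75°, 165°, 255°, 345°}.
Given {165°, 255°, 345°}, the missing hue is 75°.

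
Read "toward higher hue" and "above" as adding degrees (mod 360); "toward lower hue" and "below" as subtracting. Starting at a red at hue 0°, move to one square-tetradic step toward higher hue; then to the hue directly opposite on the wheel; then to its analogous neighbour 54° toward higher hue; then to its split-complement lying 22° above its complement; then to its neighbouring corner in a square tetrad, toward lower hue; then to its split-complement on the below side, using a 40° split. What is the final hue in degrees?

216°

0 + 90 = 90°   (square ↑)
90 + 180 = 270°   (complement)
270 + 54 = 324°   (analog 54° ↑)
324 + 202 = 526 → 526 − 360 = 166°   (split-comp 22° ↑)
166 − 90 = 76°   (square ↓)
76 + 140 = 216°   (split-comp 40° ↓)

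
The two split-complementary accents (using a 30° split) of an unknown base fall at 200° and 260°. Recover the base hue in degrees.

50°

The accents sit 30° either side of the complement, so the complement is their short-arc midpoint on the wheel.
Short-arc midpoint of 200° and 260°: 230°.
Base is 180° from the complement: 230 − 180 = 50°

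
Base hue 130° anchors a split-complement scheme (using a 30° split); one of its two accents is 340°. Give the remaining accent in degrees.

280°

Split-complementary hues sit 30° either side of the complement.
Complement of the base 130°: 130 + 180 = 310°
The given accent 340° is 30° one side of 310°; the other accent sits 30° the other side: 310 − 30 = 280°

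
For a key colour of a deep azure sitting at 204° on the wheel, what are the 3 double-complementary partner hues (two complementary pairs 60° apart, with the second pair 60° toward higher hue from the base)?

264°, 24°, and 84°

A rectangular tetradic uses two complementary pairs 60° apart: offsets 0°, 60°, 180°, 240°.
204 + 60 = 264°
204 + 180 = 384 → 384 − 360 = 24°
204 + 240 = 444 → 444 − 360 = 84°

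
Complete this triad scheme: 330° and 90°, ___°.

A triad places three hues 120° apart.
The full set through 90° is {90°, 210°, 330°}.
Given {90°, 330°}, the missing hue is 210°.

210°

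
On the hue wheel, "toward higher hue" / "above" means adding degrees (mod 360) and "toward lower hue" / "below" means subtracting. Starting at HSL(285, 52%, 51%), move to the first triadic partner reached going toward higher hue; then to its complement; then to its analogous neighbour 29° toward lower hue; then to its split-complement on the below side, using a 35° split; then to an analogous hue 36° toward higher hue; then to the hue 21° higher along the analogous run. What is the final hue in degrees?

triadic ↑ +120°: 285 + 120 = 405 → 405 − 360 = 45°
complement +180°: 45 + 180 = 225°
analog 29° ↓ −29°: 225 − 29 = 196°
split-comp 35° ↓ +145°: 196 + 145 = 341°
analog 36° ↑ +36°: 341 + 36 = 377 → 377 − 360 = 17°
analog 21° ↑ +21°: 17 + 21 = 38°

38°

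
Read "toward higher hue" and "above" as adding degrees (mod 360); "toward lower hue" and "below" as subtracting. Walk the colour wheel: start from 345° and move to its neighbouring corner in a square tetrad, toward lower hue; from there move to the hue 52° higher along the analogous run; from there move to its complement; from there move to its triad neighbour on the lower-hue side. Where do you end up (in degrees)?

−90° (square ↓): 345 − 90 = 255°
+52° (analog 52° ↑): 255 + 52 = 307°
+180° (complement): 307 + 180 = 487 → 487 − 360 = 127°
−120° (triadic ↓): 127 − 120 = 7°

7°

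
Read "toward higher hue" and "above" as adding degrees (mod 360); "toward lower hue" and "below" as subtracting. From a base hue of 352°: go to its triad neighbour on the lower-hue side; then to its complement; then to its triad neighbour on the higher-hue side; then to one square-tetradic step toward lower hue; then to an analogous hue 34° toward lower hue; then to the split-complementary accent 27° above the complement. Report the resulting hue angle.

triadic ↓ −120°: 352 − 120 = 232°
complement +180°: 232 + 180 = 412 → 412 − 360 = 52°
triadic ↑ +120°: 52 + 120 = 172°
square ↓ −90°: 172 − 90 = 82°
analog 34° ↓ −34°: 82 − 34 = 48°
split-comp 27° ↑ +207°: 48 + 207 = 255°

255°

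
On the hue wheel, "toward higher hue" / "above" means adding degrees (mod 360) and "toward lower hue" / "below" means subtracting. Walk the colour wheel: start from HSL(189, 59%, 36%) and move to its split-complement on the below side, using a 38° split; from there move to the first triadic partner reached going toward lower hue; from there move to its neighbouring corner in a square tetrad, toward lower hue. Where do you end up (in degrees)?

split-comp 38° ↓ +142°: 189 + 142 = 331°
triadic ↓ −120°: 331 − 120 = 211°
square ↓ −90°: 211 − 90 = 121°

121°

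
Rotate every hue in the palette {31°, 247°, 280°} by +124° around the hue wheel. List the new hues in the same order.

31 + 124 = 155°
247 + 124 = 371 → 371 − 360 = 11°
280 + 124 = 404 → 404 − 360 = 44°

155°, 11°, 44°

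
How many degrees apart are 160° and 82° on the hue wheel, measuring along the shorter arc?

78°

|160 − 82| = 78.
78 ≤ 180, so the shorter arc is 78°.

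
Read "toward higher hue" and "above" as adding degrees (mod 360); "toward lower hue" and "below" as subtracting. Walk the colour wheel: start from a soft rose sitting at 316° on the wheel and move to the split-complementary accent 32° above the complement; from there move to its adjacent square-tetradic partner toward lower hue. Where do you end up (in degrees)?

78°

316 + 212 = 528 → 528 − 360 = 168°   (split-comp 32° ↑)
168 − 90 = 78°   (square ↓)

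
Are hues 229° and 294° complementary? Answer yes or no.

Angular distance: |229 − 294| = 65 = 65°.
Complementary requires 180°.

no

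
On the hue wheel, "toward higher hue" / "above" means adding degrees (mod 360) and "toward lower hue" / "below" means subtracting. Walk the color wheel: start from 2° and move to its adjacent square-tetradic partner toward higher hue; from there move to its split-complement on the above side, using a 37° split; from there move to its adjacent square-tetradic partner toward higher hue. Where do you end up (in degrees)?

2 + 90 = 92°   (square ↑)
92 + 217 = 309°   (split-comp 37° ↑)
309 + 90 = 399 → 399 − 360 = 39°   (square ↑)

39°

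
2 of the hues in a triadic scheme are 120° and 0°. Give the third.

240°

A triad places three hues 120° apart.
The full set through 0° is {0°, 120°, 240°}.
Given {0°, 120°}, the missing hue is 240°.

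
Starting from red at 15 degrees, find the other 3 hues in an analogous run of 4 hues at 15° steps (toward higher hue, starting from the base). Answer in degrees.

30°, 45°, 60°

Analogous hues sit every 15° along the wheel.
15 + 15 = 30°
15 + 30 = 45°
15 + 45 = 60°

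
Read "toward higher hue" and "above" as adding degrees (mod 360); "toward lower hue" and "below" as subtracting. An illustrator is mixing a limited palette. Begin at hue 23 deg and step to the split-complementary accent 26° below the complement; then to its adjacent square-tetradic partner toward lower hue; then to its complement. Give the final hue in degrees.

267°

split-comp 26° ↓ +154°: 23 + 154 = 177°
square ↓ −90°: 177 − 90 = 87°
complement +180°: 87 + 180 = 267°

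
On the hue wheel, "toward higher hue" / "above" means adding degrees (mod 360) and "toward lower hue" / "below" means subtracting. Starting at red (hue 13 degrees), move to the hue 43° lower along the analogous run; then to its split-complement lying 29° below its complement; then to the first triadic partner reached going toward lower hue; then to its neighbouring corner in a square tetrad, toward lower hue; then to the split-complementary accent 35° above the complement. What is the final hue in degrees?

13 − 43 = -30 → -30 + 360 = 330°   (analog 43° ↓)
330 + 151 = 481 → 481 − 360 = 121°   (split-comp 29° ↓)
121 − 120 = 1°   (triadic ↓)
1 − 90 = -89 → -89 + 360 = 271°   (square ↓)
271 + 215 = 486 → 486 − 360 = 126°   (split-comp 35° ↑)

126°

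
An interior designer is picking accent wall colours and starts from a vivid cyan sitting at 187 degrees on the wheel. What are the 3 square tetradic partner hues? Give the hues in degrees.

A square tetradic scheme places four hues every 90°.
187 + 90 = 277°
187 + 180 = 367 → 367 − 360 = 7°
187 + 270 = 457 → 457 − 360 = 97°

277°, 7°, 97°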